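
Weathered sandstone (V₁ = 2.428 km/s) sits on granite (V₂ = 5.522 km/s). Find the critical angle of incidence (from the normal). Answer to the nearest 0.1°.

26.1°

Critical incidence: sin θ_c = V₁/V₂ = 2.428/5.522 = 0.4397.
θ_c = arcsin 0.4397 = 26.08°.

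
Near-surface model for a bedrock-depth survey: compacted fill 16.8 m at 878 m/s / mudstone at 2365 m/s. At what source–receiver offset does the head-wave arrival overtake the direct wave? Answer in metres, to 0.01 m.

x_cross = 2h·√((V₂+V₁)/(V₂−V₁)).
(V₂+V₁)/(V₂−V₁) = (2365+878)/(2365−878) = 2.1809; √ = 1.4768.
x_cross = 2·16.8·1.4768 = 49.62 m.

49.62 m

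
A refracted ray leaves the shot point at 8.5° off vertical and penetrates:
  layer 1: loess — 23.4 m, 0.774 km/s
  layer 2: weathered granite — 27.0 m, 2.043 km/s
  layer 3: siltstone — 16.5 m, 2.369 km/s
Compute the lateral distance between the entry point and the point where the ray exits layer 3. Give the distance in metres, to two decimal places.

23.31 m

Apply Snell's law at each interface; in layer i the horizontal offset is hᵢ·tan θᵢ.
Layer 1: θ = 8.50°; offset = 23.4·tan 8.50° = 3.4972 m.
Layer 2: sin θ = 2.043·sin 8.5°/0.774 = 0.3901, θ = 22.96°; offset = 27.0·tan 22.96° = 11.4406 m.
Layer 3: sin θ = 2.369·sin 8.5°/0.774 = 0.4524, θ = 26.90°; offset = 16.5·tan 26.90° = 8.3702 m.
Summing the layer offsets gives 23.3080 m.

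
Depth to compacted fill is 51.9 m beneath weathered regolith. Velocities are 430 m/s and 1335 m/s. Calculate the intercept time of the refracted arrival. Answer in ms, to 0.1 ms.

228.5 ms

tᵢ = 2h·√(V₂²−V₁²)/(V₁V₂).
√(V₂²−V₁²) = √(1335²−430²) = 1263.9 m/s.
tᵢ = 2·51.9·1263.9/(430·1335) = 0.22853 s.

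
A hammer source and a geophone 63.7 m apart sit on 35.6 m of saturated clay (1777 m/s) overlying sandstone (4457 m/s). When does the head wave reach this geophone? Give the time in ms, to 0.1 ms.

t = x/V₂ + 2h·√(V₂²−V₁²)/(V₁V₂).
√(V₂²−V₁²) = √(4457²−1777²) = 4087.4 m/s; delay term = 2·35.6·4087.4/(1777·4457) = 0.03675 s.
t = 63.7/4457 + 0.03675 = 0.05104 s.

51.0 ms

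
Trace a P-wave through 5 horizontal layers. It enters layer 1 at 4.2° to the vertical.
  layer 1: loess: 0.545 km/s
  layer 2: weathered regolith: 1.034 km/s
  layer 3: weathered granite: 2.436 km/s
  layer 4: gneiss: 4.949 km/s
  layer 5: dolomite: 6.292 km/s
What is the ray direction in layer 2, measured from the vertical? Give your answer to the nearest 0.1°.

8.0°

Ray parameter p = sin 4.2° / 0.545 = 1.3438e-01 s/km.
sin θ_2 = p·V_2 = 1.3438e-01 × 1.034 = 0.1390.
θ_2 = arcsin 0.1390 = 7.99°.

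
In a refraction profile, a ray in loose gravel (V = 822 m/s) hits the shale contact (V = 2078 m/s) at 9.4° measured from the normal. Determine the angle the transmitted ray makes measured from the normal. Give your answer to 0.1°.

24.4°

Snell's law: sin θ₂ = (V₂/V₁)·sin θ₁ = (2078/822)·sin 9.4° = 0.4129.
θ₂ = arcsin 0.4129 = 24.39° from the normal.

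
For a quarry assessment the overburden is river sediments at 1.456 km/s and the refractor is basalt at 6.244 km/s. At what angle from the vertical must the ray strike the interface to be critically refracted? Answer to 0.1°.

13.5°

At critical incidence the refracted ray runs along the interface (θ₂ = 90°), so sin θ_c = V₁/V₂.
θ_c = arcsin(1.456/6.244) = arcsin 0.2332 = 13.48°.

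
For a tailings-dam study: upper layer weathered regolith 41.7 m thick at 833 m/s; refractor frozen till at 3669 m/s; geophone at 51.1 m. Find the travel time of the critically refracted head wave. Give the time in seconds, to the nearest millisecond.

θ_c = arcsin(V₁/V₂) = arcsin(833/3669) = 13.12°, cos θ_c = 0.9739.
Intercept time tᵢ = 2h cos θ_c / V₁ = 2·41.7·0.9739/833 = 0.09751 s.
t = x/V₂ + tᵢ = 51.1/3669 + 0.09751 = 0.11143 s.

0.111 s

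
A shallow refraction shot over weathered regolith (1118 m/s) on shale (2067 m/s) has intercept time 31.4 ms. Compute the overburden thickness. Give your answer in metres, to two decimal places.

20.87 m

h = tᵢ·V₁·V₂ / (2·√(V₂²−V₁²)).
√(V₂²−V₁²) = √(2067² − 1118²) = 1738.6 m/s.
h = 0.0314 s × 1118 × 2067 / (2 × 1738.6) = 20.87 m.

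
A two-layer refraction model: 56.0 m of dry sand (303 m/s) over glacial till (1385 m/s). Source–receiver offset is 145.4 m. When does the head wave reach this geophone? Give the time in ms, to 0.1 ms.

465.7 ms

t = x/V₂ + 2h·√(V₂²−V₁²)/(V₁V₂).
√(V₂²−V₁²) = √(1385²−303²) = 1351.4 m/s; delay term = 2·56.0·1351.4/(303·1385) = 0.36068 s.
t = 145.4/1385 + 0.36068 = 0.46566 s.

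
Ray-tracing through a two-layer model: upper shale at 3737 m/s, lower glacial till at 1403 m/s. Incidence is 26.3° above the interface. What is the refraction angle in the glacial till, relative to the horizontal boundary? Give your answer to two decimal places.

70.33°

Angle from the normal: 90° − 26.3° = 63.7°.
sin θ₁/V₁ = sin θ₂/V₂ ⇒ sin θ₂ = 1403·sin 63.7°/3737 = 1403·0.8965/3737 = 0.3366.
θ₂ = sin⁻¹(0.3366) = 19.67° (from vertical).
From the interface: 90° − 19.67° = 70.33°.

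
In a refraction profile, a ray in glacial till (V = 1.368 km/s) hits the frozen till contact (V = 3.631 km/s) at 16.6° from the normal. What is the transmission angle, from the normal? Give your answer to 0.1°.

Snell's law: sin θ₂ = (V₂/V₁)·sin θ₁ = (3.631/1.368)·sin 16.6° = 0.7583.
θ₂ = sin⁻¹(0.7583) = 49.31° (from vertical).

49.3°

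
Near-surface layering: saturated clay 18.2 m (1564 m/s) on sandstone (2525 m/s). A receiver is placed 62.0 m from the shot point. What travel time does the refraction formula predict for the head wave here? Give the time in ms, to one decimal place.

42.8 ms

θ_c = arcsin(V₁/V₂) = arcsin(1564/2525) = 38.27°, cos θ_c = 0.7851.
Intercept time tᵢ = 2h cos θ_c / V₁ = 2·18.2·0.7851/1564 = 0.01827 s.
t = x/V₂ + tᵢ = 62.0/2525 + 0.01827 = 0.04283 s.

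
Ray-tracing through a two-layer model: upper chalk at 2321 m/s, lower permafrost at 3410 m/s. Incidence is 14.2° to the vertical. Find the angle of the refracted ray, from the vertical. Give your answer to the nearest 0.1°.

Snell's law: sin θ₂ = (V₂/V₁)·sin θ₁ = (3410/2321)·sin 14.2° = 0.3604.
θ₂ = arcsin 0.3604 = 21.13° from the normal.

21.1°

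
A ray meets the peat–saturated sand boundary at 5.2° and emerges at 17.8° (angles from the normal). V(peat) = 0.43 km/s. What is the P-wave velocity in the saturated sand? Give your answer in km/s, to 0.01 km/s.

Snell's law: sin 5.2°/V₁ = sin 17.8°/V₂.
V₂ = V₁·sin 17.8°/sin 5.2° = 0.43 × 3.3729 = 1.45 km/s.

1.45 km/s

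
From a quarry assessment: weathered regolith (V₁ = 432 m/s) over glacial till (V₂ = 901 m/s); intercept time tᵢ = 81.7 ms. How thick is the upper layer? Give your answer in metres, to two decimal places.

20.11 m

θ_c = arcsin(432/901) = 28.65°; cos θ_c = 0.8776.
tᵢ = 2h cos θ_c/V₁ ⇒ h = tᵢ·V₁/(2 cos θ_c) = 0.0817·432/(2·0.8776) = 20.11 m.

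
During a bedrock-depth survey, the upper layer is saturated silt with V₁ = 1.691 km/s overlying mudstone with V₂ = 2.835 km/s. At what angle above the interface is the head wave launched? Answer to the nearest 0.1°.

53.4°

Critical incidence: sin θ_c = V₁/V₂ = 1.691/2.835 = 0.5965.
θ_c = arcsin 0.5965 = 36.62°.
Measured from the interface: 90° − 36.62° = 53.38°.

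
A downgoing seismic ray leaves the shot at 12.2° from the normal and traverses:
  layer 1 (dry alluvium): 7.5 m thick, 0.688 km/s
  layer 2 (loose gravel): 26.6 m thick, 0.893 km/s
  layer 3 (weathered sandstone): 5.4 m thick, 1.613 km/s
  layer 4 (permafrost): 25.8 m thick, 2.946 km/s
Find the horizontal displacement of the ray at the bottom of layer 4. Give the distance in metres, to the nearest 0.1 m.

67.1 m

Ray parameter p = sin 12.2° / 0.688 km/s = 3.0716e-01 s/km.
Layer 1: θ = 12.20°; offset = 7.5·tan 12.20° = 1.622 m.
Layer 2: sin θ = p·0.893 = 0.2743 → θ = 15.92°; offset = 26.6·tan 15.92° = 7.587 m.
Layer 3: sin θ = p·1.613 = 0.4954 → θ = 29.70°; offset = 5.4·tan 29.70° = 3.080 m.
Layer 4: sin θ = p·2.946 = 0.9049 → θ = 64.81°; offset = 25.8·tan 64.81° = 54.848 m.
Σ offsets = 67.137 m.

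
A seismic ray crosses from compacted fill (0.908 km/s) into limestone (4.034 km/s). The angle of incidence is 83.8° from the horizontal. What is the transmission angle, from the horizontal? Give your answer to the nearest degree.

Convert to the normal: θ₁ = 90° − 83.8° = 6.2°.
sin θ₁/V₁ = sin θ₂/V₂ ⇒ sin θ₂ = 4.034·sin 6.2°/0.908 = 4.034·0.1080/0.908 = 0.4798.
θ₂ = sin⁻¹(0.4798) = 28.67° (from vertical).
From the interface: 90° − 28.67° = 61.33°.

61°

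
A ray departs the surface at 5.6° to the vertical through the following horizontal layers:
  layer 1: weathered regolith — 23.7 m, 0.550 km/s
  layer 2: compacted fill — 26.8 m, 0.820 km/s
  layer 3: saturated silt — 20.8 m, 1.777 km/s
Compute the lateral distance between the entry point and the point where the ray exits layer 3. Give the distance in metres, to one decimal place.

Apply Snell's law at each interface; in layer i the horizontal offset is hᵢ·tan θᵢ.
Layer 1: θ = 5.60°; offset = 23.7·tan 5.60° = 2.324 m.
Layer 2: sin θ = 0.820·sin 5.6°/0.550 = 0.1455, θ = 8.37°; offset = 26.8·tan 8.37° = 3.941 m.
Layer 3: sin θ = 1.777·sin 5.6°/0.550 = 0.3153, θ = 18.38°; offset = 20.8·tan 18.38° = 6.910 m.
Summing the layer offsets gives 13.175 m.

13.2 m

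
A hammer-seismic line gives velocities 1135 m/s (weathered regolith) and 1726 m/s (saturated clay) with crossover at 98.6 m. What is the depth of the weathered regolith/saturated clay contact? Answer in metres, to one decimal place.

22.4 m

h = (x_cross/2)·√((V₂−V₁)/(V₂+V₁)).
(V₂−V₁)/(V₂+V₁) = (1726−1135)/(1726+1135) = 0.2066; √ = 0.4545.
h = (98.6/2)·0.4545 = 22.41 m.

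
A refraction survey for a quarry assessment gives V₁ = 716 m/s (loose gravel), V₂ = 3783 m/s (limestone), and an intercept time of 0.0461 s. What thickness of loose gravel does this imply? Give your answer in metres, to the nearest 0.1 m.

16.8 m

θ_c = arcsin(716/3783) = 10.91°; cos θ_c = 0.9819.
tᵢ = 2h cos θ_c/V₁ ⇒ h = tᵢ·V₁/(2 cos θ_c) = 0.0461·716/(2·0.9819) = 16.81 m.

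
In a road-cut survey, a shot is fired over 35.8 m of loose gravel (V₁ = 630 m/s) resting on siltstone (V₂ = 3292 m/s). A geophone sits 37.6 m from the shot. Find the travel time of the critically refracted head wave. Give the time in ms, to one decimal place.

t = x/V₂ + 2h·√(V₂²−V₁²)/(V₁V₂).
√(V₂²−V₁²) = √(3292²−630²) = 3231.2 m/s; delay term = 2·35.8·3231.2/(630·3292) = 0.11155 s.
t = 37.6/3292 + 0.11155 = 0.12297 s.

123.0 ms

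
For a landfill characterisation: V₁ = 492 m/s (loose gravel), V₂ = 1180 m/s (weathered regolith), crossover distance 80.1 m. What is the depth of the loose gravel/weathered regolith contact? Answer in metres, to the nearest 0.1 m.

25.7 m

x_cross = 2h·√((V₂+V₁)/(V₂−V₁)) → h = x_cross / (2·√((V₂+V₁)/(V₂−V₁))).
√((V₂+V₁)/(V₂−V₁)) = √((1180+492)/(1180−492)) = 1.5589.
h = 80.1 / (2·1.5589) = 25.69 m.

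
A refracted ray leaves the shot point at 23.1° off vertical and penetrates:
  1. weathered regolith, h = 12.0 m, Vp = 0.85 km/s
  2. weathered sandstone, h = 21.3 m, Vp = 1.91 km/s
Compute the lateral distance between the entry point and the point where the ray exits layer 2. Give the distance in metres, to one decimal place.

Apply Snell's law at each interface; in layer i the horizontal offset is hᵢ·tan θᵢ.
Layer 1: θ = 23.10°; offset = 12.0·tan 23.10° = 5.118 m.
Layer 2: sin θ = 1.91·sin 23.1°/0.85 = 0.8816, θ = 61.84°; offset = 21.3·tan 61.84° = 39.785 m.
Σ offsets = 44.904 m.

44.9 m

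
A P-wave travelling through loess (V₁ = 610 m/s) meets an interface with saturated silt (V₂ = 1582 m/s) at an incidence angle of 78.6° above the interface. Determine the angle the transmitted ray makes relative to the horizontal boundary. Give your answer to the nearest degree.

Angle from the normal: 90° − 78.6° = 11.4°.
Snell's law: sin θ₂ = (V₂/V₁)·sin θ₁ = (1582/610)·sin 11.4° = 0.5126.
θ₂ = arcsin 0.5126 = 30.84° from the normal.
From the interface: 90° − 30.84° = 59.16°.

59°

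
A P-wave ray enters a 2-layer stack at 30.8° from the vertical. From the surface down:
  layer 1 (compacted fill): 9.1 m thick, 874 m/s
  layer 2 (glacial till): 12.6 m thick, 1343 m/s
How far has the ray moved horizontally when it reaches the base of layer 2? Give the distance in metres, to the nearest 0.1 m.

p = sin θ₁/V₁ = sin 30.8°/874 = 5.8586e-04 s/m is conserved through the stack.
Layer 1: θ = 30.80°; offset = 9.1·tan 30.80° = 5.425 m.
Layer 2: sin θ = p·1343 = 0.7868 → θ = 51.89°; offset = 12.6·tan 51.89° = 16.063 m.
Total horizontal offset = 21.487 m.

21.5 m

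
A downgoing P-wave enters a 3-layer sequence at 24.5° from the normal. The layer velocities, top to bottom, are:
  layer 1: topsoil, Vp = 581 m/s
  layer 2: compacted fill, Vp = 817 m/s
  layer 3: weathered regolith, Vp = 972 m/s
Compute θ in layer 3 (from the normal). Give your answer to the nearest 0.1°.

Snell's law across each interface conserves sin θ / V, so sin θ_3 = V_3·sin θ₁/V₁.
sin θ_3 = 972 × sin 24.5° / 581 = 0.6938.
θ_3 = arcsin 0.6938 = 43.93°.

43.9°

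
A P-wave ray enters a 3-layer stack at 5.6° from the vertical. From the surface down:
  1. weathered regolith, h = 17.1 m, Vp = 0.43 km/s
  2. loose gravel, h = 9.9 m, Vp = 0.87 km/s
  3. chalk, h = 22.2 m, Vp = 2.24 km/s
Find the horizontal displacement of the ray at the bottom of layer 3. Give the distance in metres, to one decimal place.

Apply Snell's law at each interface; in layer i the horizontal offset is hᵢ·tan θᵢ.
Layer 1: θ = 5.60°; offset = 17.1·tan 5.60° = 1.677 m.
Layer 2: sin θ = 0.87·sin 5.6°/0.43 = 0.1974, θ = 11.39°; offset = 9.9·tan 11.39° = 1.994 m.
Layer 3: sin θ = 2.24·sin 5.6°/0.43 = 0.5083, θ = 30.55°; offset = 22.2·tan 30.55° = 13.105 m.
Σ offsets = 16.775 m.

16.8 m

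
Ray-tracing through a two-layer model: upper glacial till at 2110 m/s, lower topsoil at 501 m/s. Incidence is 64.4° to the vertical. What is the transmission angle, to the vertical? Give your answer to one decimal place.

12.4°

Snell's law: sin θ₂ = (V₂/V₁)·sin θ₁ = (501/2110)·sin 64.4° = 0.2141.
θ₂ = arcsin 0.2141 = 12.36° from the normal.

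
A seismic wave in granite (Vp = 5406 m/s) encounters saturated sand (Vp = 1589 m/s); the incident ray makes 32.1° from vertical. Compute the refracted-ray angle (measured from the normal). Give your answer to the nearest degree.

Snell's law: sin θ₂ = (V₂/V₁)·sin θ₁ = (1589/5406)·sin 32.1° = 0.1562.
θ₂ = sin⁻¹(0.1562) = 8.99° (from vertical).

9°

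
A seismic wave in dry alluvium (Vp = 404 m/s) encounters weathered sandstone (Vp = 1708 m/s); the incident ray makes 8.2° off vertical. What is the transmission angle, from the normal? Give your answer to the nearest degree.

37°

sin θ₁/V₁ = sin θ₂/V₂ ⇒ sin θ₂ = 1708·sin 8.2°/404 = 1708·0.1426/404 = 0.6030.
θ₂ = arcsin 0.6030 = 37.08° from the normal.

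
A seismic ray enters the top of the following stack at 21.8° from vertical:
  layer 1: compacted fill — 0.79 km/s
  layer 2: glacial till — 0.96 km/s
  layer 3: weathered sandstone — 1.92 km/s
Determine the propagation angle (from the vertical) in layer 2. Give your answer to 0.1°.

26.8°

Ray parameter p = sin 21.8° / 0.79 = 4.7009e-01 s/km.
sin θ_2 = p·V_2 = 4.7009e-01 × 0.96 = 0.4513.
θ_2 = arcsin 0.4513 = 26.83°.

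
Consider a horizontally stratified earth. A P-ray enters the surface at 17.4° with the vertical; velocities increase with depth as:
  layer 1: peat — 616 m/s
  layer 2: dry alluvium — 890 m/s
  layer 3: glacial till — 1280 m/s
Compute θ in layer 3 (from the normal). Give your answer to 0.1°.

Ray parameter p = sin 17.4° / 616 = 4.8546e-04 s/m.
sin θ_3 = p·V_3 = 4.8546e-04 × 1280 = 0.6214.
θ_3 = 38.42° from the vertical.

38.4°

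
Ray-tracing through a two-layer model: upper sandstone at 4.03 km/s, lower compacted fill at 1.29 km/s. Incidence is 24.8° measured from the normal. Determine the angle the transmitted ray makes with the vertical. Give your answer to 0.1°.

7.7°

sin θ₁/V₁ = sin θ₂/V₂ ⇒ sin θ₂ = 1.29·sin 24.8°/4.03 = 1.29·0.4195/4.03 = 0.1343.
θ₂ = sin⁻¹(0.1343) = 7.72° (from vertical).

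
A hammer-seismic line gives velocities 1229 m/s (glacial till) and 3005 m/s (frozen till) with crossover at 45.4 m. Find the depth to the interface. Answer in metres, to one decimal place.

14.7 m

h = (x_cross/2)·√((V₂−V₁)/(V₂+V₁)).
(V₂−V₁)/(V₂+V₁) = (3005−1229)/(3005+1229) = 0.4195; √ = 0.6477.
h = (45.4/2)·0.6477 = 14.70 m.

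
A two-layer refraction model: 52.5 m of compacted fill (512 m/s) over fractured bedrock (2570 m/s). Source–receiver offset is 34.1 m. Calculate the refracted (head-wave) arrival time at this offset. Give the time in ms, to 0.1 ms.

t = x/V₂ + 2h·√(V₂²−V₁²)/(V₁V₂).
√(V₂²−V₁²) = √(2570²−512²) = 2518.5 m/s; delay term = 2·52.5·2518.5/(512·2570) = 0.20097 s.
t = 34.1/2570 + 0.20097 = 0.21424 s.

214.2 ms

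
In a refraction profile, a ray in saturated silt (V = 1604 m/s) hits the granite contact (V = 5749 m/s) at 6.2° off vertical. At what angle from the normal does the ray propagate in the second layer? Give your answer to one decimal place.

Snell's law: sin θ₂ = (V₂/V₁)·sin θ₁ = (5749/1604)·sin 6.2° = 0.3871.
θ₂ = sin⁻¹(0.3871) = 22.77° (from vertical).

22.8°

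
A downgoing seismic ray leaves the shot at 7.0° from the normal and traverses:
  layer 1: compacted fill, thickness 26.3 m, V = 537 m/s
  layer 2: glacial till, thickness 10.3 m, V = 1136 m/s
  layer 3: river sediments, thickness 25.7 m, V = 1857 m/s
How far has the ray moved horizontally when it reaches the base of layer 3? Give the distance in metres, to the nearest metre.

Ray parameter p = sin 7.0° / 537 m/s = 2.2694e-04 s/m.
Layer 1: θ = 7.00°; offset = 26.3·tan 7.00° = 3.229 m.
Layer 2: sin θ = p·1136 = 0.2578 → θ = 14.94°; offset = 10.3·tan 14.94° = 2.748 m.
Layer 3: sin θ = p·1857 = 0.4214 → θ = 24.93°; offset = 25.7·tan 24.93° = 11.943 m.
Σ offsets = 17.921 m.

18 m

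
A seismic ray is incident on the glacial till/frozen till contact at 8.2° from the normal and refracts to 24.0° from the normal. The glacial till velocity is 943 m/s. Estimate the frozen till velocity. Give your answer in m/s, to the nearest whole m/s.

2689 m/s

Snell's law: sin 8.2°/V₁ = sin 24.0°/V₂.
V₂ = V₁·sin 24.0°/sin 8.2° = 943 × 2.8517 = 2689.16 m/s.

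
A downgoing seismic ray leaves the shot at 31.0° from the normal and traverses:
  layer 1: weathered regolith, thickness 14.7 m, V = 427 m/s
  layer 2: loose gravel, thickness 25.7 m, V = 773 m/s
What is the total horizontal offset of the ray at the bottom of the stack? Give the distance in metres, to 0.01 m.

Ray parameter p = sin 31.0° / 427 m/s = 1.2062e-03 s/m.
Layer 1: θ = 31.00°; offset = 14.7·tan 31.00° = 8.8327 m.
Layer 2: sin θ = p·773 = 0.9324 → θ = 68.81°; offset = 25.7·tan 68.81° = 66.2868 m.
Summing the layer offsets gives 75.1194 m.

75.12 m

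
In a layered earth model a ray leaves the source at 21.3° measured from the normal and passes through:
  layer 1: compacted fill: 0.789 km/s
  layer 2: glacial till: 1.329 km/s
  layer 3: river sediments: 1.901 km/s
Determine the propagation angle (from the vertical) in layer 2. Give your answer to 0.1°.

37.7°

Snell's law across each interface conserves sin θ / V, so sin θ_2 = V_2·sin θ₁/V₁.
sin θ_2 = 1.329 × sin 21.3° / 0.789 = 0.6119.
θ_2 = arcsin 0.6119 = 37.72°.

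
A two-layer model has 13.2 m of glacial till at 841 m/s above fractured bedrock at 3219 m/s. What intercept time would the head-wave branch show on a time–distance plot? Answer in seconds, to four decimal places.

0.0303 s

θ_c = arcsin(V₁/V₂) = arcsin(841/3219) = 15.14°; cos θ_c = 0.9653.
tᵢ = 2h·cos θ_c / V₁ = 2·13.2·0.9653 / 841 = 0.03030 s.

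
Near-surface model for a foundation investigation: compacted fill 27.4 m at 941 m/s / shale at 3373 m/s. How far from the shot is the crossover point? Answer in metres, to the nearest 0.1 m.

θ_c = arcsin(941/3373) = 16.20°, so cos θ_c = 0.9603 and tᵢ = 2h cos θ_c/V₁ = 0.0559 s.
At crossover x/V₁ = x/V₂ + tᵢ ⇒ x = tᵢ/(1/V₁ − 1/V₂) = 0.05592/(1.0627e-03 − 2.9647e-04) = 72.99 m.

73.0 m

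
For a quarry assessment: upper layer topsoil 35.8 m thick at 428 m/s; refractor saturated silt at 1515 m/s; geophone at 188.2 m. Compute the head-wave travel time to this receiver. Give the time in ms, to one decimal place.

284.7 ms

t = x/V₂ + 2h·√(V₂²−V₁²)/(V₁V₂).
√(V₂²−V₁²) = √(1515²−428²) = 1453.3 m/s; delay term = 2·35.8·1453.3/(428·1515) = 0.16048 s.
t = 188.2/1515 + 0.16048 = 0.28470 s.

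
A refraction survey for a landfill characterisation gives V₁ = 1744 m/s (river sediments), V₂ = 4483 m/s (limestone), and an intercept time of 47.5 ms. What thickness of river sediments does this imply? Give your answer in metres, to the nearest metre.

45 m

h = tᵢ·V₁·V₂ / (2·√(V₂²−V₁²)).
√(V₂²−V₁²) = √(4483² − 1744²) = 4129.9 m/s.
h = 0.0475 s × 1744 × 4483 / (2 × 4129.9) = 44.96 m.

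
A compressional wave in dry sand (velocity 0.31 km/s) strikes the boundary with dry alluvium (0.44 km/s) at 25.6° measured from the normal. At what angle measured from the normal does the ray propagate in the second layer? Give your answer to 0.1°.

37.8°

Snell's law: sin θ₂ = (V₂/V₁)·sin θ₁ = (0.44/0.31)·sin 25.6° = 0.6133.
θ₂ = sin⁻¹(0.6133) = 37.83° (from vertical).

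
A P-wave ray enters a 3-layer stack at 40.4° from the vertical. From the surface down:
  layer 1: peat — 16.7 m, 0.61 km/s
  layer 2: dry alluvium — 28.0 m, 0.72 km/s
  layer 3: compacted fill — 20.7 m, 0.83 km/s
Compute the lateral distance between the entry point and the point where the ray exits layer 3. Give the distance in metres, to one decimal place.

86.2 m

p = sin θ₁/V₁ = sin 40.4°/0.61 = 1.0625e+00 s/km is conserved through the stack.
Layer 1: θ = 40.40°; offset = 16.7·tan 40.40° = 14.213 m.
Layer 2: sin θ = p·0.72 = 0.7650 → θ = 49.91°; offset = 28.0·tan 49.91° = 33.259 m.
Layer 3: sin θ = p·0.83 = 0.8819 → θ = 61.87°; offset = 20.7·tan 61.87° = 38.716 m.
Total horizontal offset = 86.188 m.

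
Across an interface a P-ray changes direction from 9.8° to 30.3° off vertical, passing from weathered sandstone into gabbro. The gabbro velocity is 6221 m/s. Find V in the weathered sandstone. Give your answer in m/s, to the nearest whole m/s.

sin 9.8° = 0.1702; sin 30.3° = 0.5045.
V₁ = V₂·(sin θ₁/sin θ₂) = 6221·(0.1702/0.5045) = 2098.74 m/s.

2099 m/s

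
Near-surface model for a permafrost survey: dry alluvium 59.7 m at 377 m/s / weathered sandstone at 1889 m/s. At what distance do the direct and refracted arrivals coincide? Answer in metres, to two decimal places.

146.17 m

x_cross = 2h·√((V₂+V₁)/(V₂−V₁)).
(V₂+V₁)/(V₂−V₁) = (1889+377)/(1889−377) = 1.4987; √ = 1.2242.
x_cross = 2·59.7·1.2242 = 146.17 m.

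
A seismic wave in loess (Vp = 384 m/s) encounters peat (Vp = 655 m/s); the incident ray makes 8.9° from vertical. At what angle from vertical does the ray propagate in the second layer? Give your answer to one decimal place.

15.3°

Snell's law: sin θ₂ = (V₂/V₁)·sin θ₁ = (655/384)·sin 8.9° = 0.2639.
θ₂ = arcsin 0.2639 = 15.30° from the normal.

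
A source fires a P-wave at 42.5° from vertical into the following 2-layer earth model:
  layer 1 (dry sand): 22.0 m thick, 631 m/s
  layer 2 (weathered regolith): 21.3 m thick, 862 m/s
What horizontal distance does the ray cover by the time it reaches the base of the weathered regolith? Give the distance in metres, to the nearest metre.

Apply Snell's law at each interface; in layer i the horizontal offset is hᵢ·tan θᵢ.
Layer 1: θ = 42.50°; offset = 22.0·tan 42.50° = 20.159 m.
Layer 2: sin θ = 862·sin 42.5°/631 = 0.9229, θ = 67.36°; offset = 21.3·tan 67.36° = 51.059 m.
Σ offsets = 71.218 m.

71 m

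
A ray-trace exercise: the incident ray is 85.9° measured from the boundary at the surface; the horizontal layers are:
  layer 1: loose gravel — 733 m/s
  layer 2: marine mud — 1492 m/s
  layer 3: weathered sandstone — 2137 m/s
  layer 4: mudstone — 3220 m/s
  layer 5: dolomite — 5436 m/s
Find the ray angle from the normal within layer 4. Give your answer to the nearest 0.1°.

From the normal: θ₁ = 90° − 85.9° = 4.1°.
Snell's law across each interface conserves sin θ / V, so sin θ_4 = V_4·sin θ₁/V₁.
sin θ_4 = 3220 × sin 4.1° / 733 = 0.3141.
θ_4 = 18.31° from the vertical.

18.3°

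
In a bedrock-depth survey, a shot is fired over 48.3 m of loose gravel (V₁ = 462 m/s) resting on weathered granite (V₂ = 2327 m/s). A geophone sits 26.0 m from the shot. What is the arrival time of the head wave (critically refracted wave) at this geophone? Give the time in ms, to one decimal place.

216.1 ms

θ_c = arcsin(V₁/V₂) = arcsin(462/2327) = 11.45°, cos θ_c = 0.9801.
Intercept time tᵢ = 2h cos θ_c / V₁ = 2·48.3·0.9801/462 = 0.20493 s.
t = x/V₂ + tᵢ = 26.0/2327 + 0.20493 = 0.21610 s.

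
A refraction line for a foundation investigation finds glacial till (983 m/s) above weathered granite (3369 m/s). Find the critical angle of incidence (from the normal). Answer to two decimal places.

Critical incidence: sin θ_c = V₁/V₂ = 983/3369 = 0.2918.
θ_c = arcsin 0.2918 = 16.96°.

16.96°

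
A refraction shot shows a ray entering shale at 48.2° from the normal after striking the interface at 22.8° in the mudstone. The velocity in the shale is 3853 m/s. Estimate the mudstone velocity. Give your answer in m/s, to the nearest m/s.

2003 m/s

Snell's law: sin 22.8°/V₁ = sin 48.2°/V₂.
V₁ = V₂·sin 22.8°/sin 48.2° = 3853 × 0.5198 = 2002.88 m/s.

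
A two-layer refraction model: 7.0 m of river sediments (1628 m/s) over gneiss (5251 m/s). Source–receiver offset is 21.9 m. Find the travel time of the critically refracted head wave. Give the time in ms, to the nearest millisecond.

t = x/V₂ + 2h·√(V₂²−V₁²)/(V₁V₂).
√(V₂²−V₁²) = √(5251²−1628²) = 4992.3 m/s; delay term = 2·7.0·4992.3/(1628·5251) = 0.00818 s.
t = 21.9/5251 + 0.00818 = 0.01235 s.

12 ms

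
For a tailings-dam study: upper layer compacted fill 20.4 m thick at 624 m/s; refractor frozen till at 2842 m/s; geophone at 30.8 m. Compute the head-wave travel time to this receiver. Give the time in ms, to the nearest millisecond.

75 ms

θ_c = arcsin(V₁/V₂) = arcsin(624/2842) = 12.68°, cos θ_c = 0.9756.
Intercept time tᵢ = 2h cos θ_c / V₁ = 2·20.4·0.9756/624 = 0.06379 s.
t = x/V₂ + tᵢ = 30.8/2842 + 0.06379 = 0.07463 s.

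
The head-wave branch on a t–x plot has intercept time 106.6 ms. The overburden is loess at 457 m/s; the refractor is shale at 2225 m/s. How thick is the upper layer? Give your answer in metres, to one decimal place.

h = tᵢ·V₁·V₂ / (2·√(V₂²−V₁²)).
√(V₂²−V₁²) = √(2225² − 457²) = 2177.6 m/s.
h = 0.1066 s × 457 × 2225 / (2 × 2177.6) = 24.89 m.

24.9 m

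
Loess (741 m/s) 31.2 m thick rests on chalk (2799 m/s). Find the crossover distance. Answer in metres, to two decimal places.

x_cross = 2h·√((V₂+V₁)/(V₂−V₁)).
(V₂+V₁)/(V₂−V₁) = (2799+741)/(2799−741) = 1.7201; √ = 1.3115.
x_cross = 2·31.2·1.3115 = 81.84 m.

81.84 m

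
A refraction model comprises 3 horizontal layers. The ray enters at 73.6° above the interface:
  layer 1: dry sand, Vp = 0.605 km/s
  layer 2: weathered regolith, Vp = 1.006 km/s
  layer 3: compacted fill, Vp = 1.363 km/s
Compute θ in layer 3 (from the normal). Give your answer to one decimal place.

39.5°

From the normal: θ₁ = 90° − 73.6° = 16.4°.
Ray parameter p = sin 16.4° / 0.605 = 4.6668e-01 s/km.
sin θ_3 = p·V_3 = 4.6668e-01 × 1.363 = 0.6361.
θ_3 = 39.50° from the vertical.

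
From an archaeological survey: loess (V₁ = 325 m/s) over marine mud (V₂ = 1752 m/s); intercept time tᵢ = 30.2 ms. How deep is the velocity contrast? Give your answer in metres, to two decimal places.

4.99 m

θ_c = arcsin(325/1752) = 10.69°; cos θ_c = 0.9826.
tᵢ = 2h cos θ_c/V₁ ⇒ h = tᵢ·V₁/(2 cos θ_c) = 0.0302·325/(2·0.9826) = 4.99 m.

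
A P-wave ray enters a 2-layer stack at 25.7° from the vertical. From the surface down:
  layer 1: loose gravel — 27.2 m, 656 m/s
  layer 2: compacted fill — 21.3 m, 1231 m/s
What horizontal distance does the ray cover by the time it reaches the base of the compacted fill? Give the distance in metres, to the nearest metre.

43 m

Ray parameter p = sin 25.7° / 656 m/s = 6.6107e-04 s/m.
Layer 1: θ = 25.70°; offset = 27.2·tan 25.70° = 13.090 m.
Layer 2: sin θ = p·1231 = 0.8138 → θ = 54.47°; offset = 21.3·tan 54.47° = 29.824 m.
Total horizontal offset = 42.915 m.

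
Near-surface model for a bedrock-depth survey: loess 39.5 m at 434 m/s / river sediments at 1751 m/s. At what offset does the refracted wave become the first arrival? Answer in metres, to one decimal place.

x_cross = 2h·√((V₂+V₁)/(V₂−V₁)).
(V₂+V₁)/(V₂−V₁) = (1751+434)/(1751−434) = 1.6591; √ = 1.2881.
x_cross = 2·39.5·1.2881 = 101.76 m.

101.8 m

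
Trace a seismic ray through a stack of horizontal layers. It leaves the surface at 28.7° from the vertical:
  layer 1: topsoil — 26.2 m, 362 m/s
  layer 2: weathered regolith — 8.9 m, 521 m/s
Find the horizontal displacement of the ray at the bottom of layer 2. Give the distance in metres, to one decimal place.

22.9 m

Apply Snell's law at each interface; in layer i the horizontal offset is hᵢ·tan θᵢ.
Layer 1: θ = 28.70°; offset = 26.2·tan 28.70° = 14.344 m.
Layer 2: sin θ = 521·sin 28.7°/362 = 0.6912, θ = 43.72°; offset = 8.9·tan 43.72° = 8.511 m.
Summing the layer offsets gives 22.855 m.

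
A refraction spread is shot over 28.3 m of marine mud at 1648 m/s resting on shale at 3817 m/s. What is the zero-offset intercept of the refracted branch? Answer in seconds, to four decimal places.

tᵢ = 2h·√(V₂²−V₁²)/(V₁V₂).
√(V₂²−V₁²) = √(3817²−1648²) = 3442.9 m/s.
tᵢ = 2·28.3·3442.9/(1648·3817) = 0.03098 s.

0.0310 s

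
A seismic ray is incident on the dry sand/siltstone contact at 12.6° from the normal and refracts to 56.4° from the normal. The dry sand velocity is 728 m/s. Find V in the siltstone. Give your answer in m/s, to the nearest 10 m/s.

2780 m/s

sin 12.6° = 0.2181; sin 56.4° = 0.8329.
V₂ = V₁·(sin θ₂/sin θ₁) = 728·(0.8329/0.2181) = 2779.67 m/s.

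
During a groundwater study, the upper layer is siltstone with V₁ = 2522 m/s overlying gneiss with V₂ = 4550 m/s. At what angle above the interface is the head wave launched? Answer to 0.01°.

Critical incidence: sin θ_c = V₁/V₂ = 2522/4550 = 0.5543.
θ_c = arcsin 0.5543 = 33.66°.
Measured from the interface: 90° − 33.66° = 56.34°.

56.34°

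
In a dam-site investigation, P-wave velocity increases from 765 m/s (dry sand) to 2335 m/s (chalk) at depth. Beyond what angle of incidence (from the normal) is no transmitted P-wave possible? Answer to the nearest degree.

Critical incidence: sin θ_c = V₁/V₂ = 765/2335 = 0.3276.
θ_c = arcsin 0.3276 = 19.12°.

19°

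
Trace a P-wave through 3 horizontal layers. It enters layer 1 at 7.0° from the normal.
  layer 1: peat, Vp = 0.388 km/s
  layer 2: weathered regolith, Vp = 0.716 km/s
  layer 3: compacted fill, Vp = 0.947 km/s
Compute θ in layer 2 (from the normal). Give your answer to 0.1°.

Ray parameter p = sin 7.0° / 0.388 = 3.1410e-01 s/km.
sin θ_2 = p·V_2 = 3.1410e-01 × 0.716 = 0.2249.
θ_2 = 13.00° from the vertical.

13.0°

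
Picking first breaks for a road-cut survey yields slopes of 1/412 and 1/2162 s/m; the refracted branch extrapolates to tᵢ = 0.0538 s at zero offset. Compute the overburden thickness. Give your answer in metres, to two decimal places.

11.29 m

θ_c = arcsin(412/2162) = 10.99°; cos θ_c = 0.9817.
tᵢ = 2h cos θ_c/V₁ ⇒ h = tᵢ·V₁/(2 cos θ_c) = 0.0538·412/(2·0.9817) = 11.29 m.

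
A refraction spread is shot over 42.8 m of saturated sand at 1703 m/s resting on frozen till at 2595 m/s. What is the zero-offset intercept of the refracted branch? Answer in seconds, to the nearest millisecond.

θ_c = arcsin(V₁/V₂) = arcsin(1703/2595) = 41.02°; cos θ_c = 0.7545.
tᵢ = 2h·cos θ_c / V₁ = 2·42.8·0.7545 / 1703 = 0.03793 s.

0.038 s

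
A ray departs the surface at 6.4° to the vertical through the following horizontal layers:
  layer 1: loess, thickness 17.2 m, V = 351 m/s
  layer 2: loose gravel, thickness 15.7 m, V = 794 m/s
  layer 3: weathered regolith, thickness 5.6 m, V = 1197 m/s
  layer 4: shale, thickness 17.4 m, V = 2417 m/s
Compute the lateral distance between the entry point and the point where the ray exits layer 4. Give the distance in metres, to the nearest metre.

Apply Snell's law at each interface; in layer i the horizontal offset is hᵢ·tan θᵢ.
Layer 1: θ = 6.40°; offset = 17.2·tan 6.40° = 1.929 m.
Layer 2: sin θ = 794·sin 6.4°/351 = 0.2522, θ = 14.61°; offset = 15.7·tan 14.61° = 4.091 m.
Layer 3: sin θ = 1197·sin 6.4°/351 = 0.3801, θ = 22.34°; offset = 5.6·tan 22.34° = 2.302 m.
Layer 4: sin θ = 2417·sin 6.4°/351 = 0.7676, θ = 50.14°; offset = 17.4·tan 50.14° = 20.838 m.
Total horizontal offset = 29.159 m.

29 m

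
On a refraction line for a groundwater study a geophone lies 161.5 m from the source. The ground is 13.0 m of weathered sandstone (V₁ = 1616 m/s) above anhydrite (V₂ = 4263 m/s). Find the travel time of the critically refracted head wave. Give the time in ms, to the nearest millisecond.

θ_c = arcsin(V₁/V₂) = arcsin(1616/4263) = 22.28°, cos θ_c = 0.9254.
Intercept time tᵢ = 2h cos θ_c / V₁ = 2·13.0·0.9254/1616 = 0.01489 s.
t = x/V₂ + tᵢ = 161.5/4263 + 0.01489 = 0.05277 s.

53 ms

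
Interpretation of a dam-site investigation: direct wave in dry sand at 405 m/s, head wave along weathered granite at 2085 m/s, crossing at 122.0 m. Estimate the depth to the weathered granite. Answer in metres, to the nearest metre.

x_cross = 2h·√((V₂+V₁)/(V₂−V₁)) → h = x_cross / (2·√((V₂+V₁)/(V₂−V₁))).
√((V₂+V₁)/(V₂−V₁)) = √((2085+405)/(2085−405)) = 1.2174.
h = 122.0 / (2·1.2174) = 50.11 m.

50 m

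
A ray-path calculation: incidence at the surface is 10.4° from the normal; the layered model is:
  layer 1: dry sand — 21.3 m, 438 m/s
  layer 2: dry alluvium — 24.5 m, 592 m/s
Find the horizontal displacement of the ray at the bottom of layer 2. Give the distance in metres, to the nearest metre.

10 m

Ray parameter p = sin 10.4° / 438 m/s = 4.1214e-04 s/m.
Layer 1: θ = 10.40°; offset = 21.3·tan 10.40° = 3.909 m.
Layer 2: sin θ = p·592 = 0.2440 → θ = 14.12°; offset = 24.5·tan 14.12° = 6.164 m.
Σ offsets = 10.073 m.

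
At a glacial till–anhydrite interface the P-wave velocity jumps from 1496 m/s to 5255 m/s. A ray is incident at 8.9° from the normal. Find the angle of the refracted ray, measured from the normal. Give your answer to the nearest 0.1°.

32.9°

sin θ₁/V₁ = sin θ₂/V₂ ⇒ sin θ₂ = 5255·sin 8.9°/1496 = 5255·0.1547/1496 = 0.5435.
θ₂ = arcsin 0.5435 = 32.92° from the normal.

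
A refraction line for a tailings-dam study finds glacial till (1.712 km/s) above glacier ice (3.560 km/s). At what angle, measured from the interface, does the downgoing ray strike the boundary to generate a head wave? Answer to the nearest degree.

At critical incidence the refracted ray runs along the interface (θ₂ = 90°), so sin θ_c = V₁/V₂.
θ_c = arcsin(1.712/3.560) = arcsin 0.4809 = 28.74°.
Measured from the interface: 90° − 28.74° = 61.26°.

61°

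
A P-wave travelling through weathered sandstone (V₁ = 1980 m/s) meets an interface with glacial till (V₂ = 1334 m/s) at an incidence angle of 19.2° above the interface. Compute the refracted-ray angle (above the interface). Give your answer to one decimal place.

Angle from the normal: 90° − 19.2° = 70.8°.
Snell's law: sin θ₂ = (V₂/V₁)·sin θ₁ = (1334/1980)·sin 70.8° = 0.6363.
θ₂ = arcsin 0.6363 = 39.51° from the normal.
From the interface: 90° − 39.51° = 50.49°.

50.5°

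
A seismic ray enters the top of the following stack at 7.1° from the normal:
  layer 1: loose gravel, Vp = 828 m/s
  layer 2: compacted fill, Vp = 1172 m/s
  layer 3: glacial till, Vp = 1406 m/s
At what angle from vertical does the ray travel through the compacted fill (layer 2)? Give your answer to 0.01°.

10.08°

Ray parameter p = sin 7.1° / 828 = 1.4928e-04 s/m.
sin θ_2 = p·V_2 = 1.4928e-04 × 1172 = 0.1750.
θ_2 = arcsin 0.1750 = 10.08°.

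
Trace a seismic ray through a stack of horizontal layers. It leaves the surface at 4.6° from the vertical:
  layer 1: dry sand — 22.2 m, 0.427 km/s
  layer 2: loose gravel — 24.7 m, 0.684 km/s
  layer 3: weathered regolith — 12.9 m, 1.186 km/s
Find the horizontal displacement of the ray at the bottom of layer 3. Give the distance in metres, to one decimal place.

Apply Snell's law at each interface; in layer i the horizontal offset is hᵢ·tan θᵢ.
Layer 1: θ = 4.60°; offset = 22.2·tan 4.60° = 1.786 m.
Layer 2: sin θ = 0.684·sin 4.6°/0.427 = 0.1285, θ = 7.38°; offset = 24.7·tan 7.38° = 3.200 m.
Layer 3: sin θ = 1.186·sin 4.6°/0.427 = 0.2228, θ = 12.87°; offset = 12.9·tan 12.87° = 2.948 m.
Σ offsets = 7.933 m.

7.9 m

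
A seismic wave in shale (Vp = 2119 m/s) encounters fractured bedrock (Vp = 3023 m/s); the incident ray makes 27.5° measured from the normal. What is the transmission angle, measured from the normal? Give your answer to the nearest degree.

sin θ₁/V₁ = sin θ₂/V₂ ⇒ sin θ₂ = 3023·sin 27.5°/2119 = 3023·0.4617/2119 = 0.6587.
θ₂ = arcsin 0.6587 = 41.20° from the normal.

41°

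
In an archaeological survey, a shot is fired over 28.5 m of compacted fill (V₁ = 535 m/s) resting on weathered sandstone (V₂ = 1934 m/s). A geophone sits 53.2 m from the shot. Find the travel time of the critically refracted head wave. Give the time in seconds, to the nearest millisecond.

0.130 s

θ_c = arcsin(V₁/V₂) = arcsin(535/1934) = 16.06°, cos θ_c = 0.9610.
Intercept time tᵢ = 2h cos θ_c / V₁ = 2·28.5·0.9610/535 = 0.10238 s.
t = x/V₂ + tᵢ = 53.2/1934 + 0.10238 = 0.12989 s.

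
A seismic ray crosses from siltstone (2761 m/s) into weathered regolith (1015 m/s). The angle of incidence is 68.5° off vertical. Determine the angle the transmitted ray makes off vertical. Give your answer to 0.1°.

sin θ₁/V₁ = sin θ₂/V₂ ⇒ sin θ₂ = 1015·sin 68.5°/2761 = 1015·0.9304/2761 = 0.3420.
θ₂ = arcsin 0.3420 = 20.00° from the normal.

20.0°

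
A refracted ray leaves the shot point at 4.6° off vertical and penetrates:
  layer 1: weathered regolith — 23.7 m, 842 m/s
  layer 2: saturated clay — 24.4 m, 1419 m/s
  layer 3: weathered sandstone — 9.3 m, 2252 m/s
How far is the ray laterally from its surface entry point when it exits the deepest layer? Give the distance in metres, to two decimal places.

7.28 m

Apply Snell's law at each interface; in layer i the horizontal offset is hᵢ·tan θᵢ.
Layer 1: θ = 4.60°; offset = 23.7·tan 4.60° = 1.9069 m.
Layer 2: sin θ = 1419·sin 4.6°/842 = 0.1352, θ = 7.77°; offset = 24.4·tan 7.77° = 3.3284 m.
Layer 3: sin θ = 2252·sin 4.6°/842 = 0.2145, θ = 12.39°; offset = 9.3·tan 12.39° = 2.0424 m.
Summing the layer offsets gives 7.2776 m.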